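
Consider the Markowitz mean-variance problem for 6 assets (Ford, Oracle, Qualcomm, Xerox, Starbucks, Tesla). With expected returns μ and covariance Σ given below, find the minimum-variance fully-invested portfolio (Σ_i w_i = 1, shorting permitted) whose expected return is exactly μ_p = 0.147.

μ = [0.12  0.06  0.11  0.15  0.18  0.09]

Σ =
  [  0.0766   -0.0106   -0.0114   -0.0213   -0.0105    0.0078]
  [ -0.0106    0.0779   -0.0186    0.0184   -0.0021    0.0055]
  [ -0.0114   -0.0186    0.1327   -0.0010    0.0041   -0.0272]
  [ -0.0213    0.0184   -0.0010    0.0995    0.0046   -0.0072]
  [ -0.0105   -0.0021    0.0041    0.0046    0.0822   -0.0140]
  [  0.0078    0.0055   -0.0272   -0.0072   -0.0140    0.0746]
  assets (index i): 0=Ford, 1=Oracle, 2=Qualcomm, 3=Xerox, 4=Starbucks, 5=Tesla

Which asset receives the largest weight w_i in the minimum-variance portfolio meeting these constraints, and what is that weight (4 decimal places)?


Starbucks (0.3496)

g=Σ⁻¹μ = [2.6270  0.9656  1.5562  1.9348  2.7263  2.1263]
h=Σ⁻¹𝟙 = [21.2658  15.4443  15.1949  12.5521  17.2271  20.0273]
a=μᵀg=1.516670  b=𝟙ᵀg=11.936144  c=𝟙ᵀh=101.711498  D=ac−b²=11.791240
λ₁=(c·0.147−b)/D = (101.711498·0.147−11.936144)/11.791240 = 0.255736
λ₂=(a−b·0.147)/D = (1.516670−11.936144·0.147)/11.791240 = -0.020180
w* = 0.255736·g + -0.020180·h:
  w_0 = 0.255736·2.6270 + -0.020180·21.2658 = 0.2427  (Ford)
  w_1 = 0.255736·0.9656 + -0.020180·15.4443 = -0.0647  (Oracle)
  w_2 = 0.255736·1.5562 + -0.020180·15.1949 = 0.0913  (Qualcomm)
  w_3 = 0.255736·1.9348 + -0.020180·12.5521 = 0.2415  (Xerox)
  w_4 = 0.255736·2.7263 + -0.020180·17.2271 = 0.3496  (Starbucks)
  w_5 = 0.255736·2.1263 + -0.020180·20.0273 = 0.1396  (Tesla)
Σw_i=1.0000  μᵀw=0.1470
σ²=wᵀΣw=λ₁·μ_p+λ₂ = 0.255736·0.147 + -0.020180 = 0.017414 ≈ 0.0174


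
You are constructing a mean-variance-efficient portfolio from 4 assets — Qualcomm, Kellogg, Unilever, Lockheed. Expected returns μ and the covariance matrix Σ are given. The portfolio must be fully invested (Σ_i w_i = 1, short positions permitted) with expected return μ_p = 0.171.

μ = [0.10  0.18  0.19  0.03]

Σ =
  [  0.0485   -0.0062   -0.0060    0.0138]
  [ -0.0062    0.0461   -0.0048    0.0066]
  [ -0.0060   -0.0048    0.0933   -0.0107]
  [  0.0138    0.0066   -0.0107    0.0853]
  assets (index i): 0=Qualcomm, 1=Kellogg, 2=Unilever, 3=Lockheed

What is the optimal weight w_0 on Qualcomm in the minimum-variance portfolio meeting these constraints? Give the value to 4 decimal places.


u=Σ⁻¹μ = [3.0029  4.5891  2.4447  -0.1825]
v=Σ⁻¹𝟙 = [23.4093  25.2256  14.4150  7.7925]
a=μᵀu=1.585344  b=𝟙ᵀu=9.854159  c=𝟙ᵀv=70.842410  D=ac−b²=15.205156
λ₁=(c·0.171−b)/D = (70.842410·0.171−9.854159)/15.205156 = 0.148627
λ₂=(a−b·0.171)/D = (1.585344−9.854159·0.171)/15.205156 = -0.006558
w* = 0.148627·u + -0.006558·v:
  w_0 = 0.148627·3.0029 + -0.006558·23.4093 = 0.2928  (Qualcomm)
  w_1 = 0.148627·4.5891 + -0.006558·25.2256 = 0.5166  (Kellogg)
  w_2 = 0.148627·2.4447 + -0.006558·14.4150 = 0.2688  (Unilever)
  w_3 = 0.148627·-0.1825 + -0.006558·7.7925 = -0.0782  (Lockheed)
Σw_i=1.0000  μᵀw=0.1710
σ²=wᵀΣw=λ₁·μ_p+λ₂ = 0.148627·0.171 + -0.006558 = 0.018857 ≈ 0.0189

0.2928


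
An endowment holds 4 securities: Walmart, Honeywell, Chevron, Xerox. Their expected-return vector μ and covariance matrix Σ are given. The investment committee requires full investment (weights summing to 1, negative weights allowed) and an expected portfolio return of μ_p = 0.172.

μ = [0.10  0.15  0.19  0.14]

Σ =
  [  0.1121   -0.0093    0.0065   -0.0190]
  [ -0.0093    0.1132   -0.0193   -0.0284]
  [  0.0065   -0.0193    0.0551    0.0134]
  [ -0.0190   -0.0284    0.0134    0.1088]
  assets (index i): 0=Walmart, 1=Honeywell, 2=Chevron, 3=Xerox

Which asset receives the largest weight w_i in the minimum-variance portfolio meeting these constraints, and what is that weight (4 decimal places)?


Chevron (0.5934)

p=Σ⁻¹μ = [1.1629  2.4839  3.7742  1.6734]
q=Σ⁻¹𝟙 = [11.3675  16.3443  19.3570  13.0586]
a=μᵀp=1.440251  b=𝟙ᵀp=9.094423  c=𝟙ᵀq=60.127356  D=ac−b²=3.889958
λ₁=(c·0.172−b)/D = (60.127356·0.172−9.094423)/3.889958 = 0.320693
λ₂=(a−b·0.172)/D = (1.440251−9.094423·0.172)/3.889958 = -0.031874
w* = 0.320693·p + -0.031874·q:
  w_0 = 0.320693·1.1629 + -0.031874·11.3675 = 0.0106  (Walmart)
  w_1 = 0.320693·2.4839 + -0.031874·16.3443 = 0.2756  (Honeywell)
  w_2 = 0.320693·3.7742 + -0.031874·19.3570 = 0.5934  (Chevron)
  w_3 = 0.320693·1.6734 + -0.031874·13.0586 = 0.1204  (Xerox)
Σw_i=1.0000  μᵀw=0.1720
σ²=wᵀΣw=λ₁·μ_p+λ₂ = 0.320693·0.172 + -0.031874 = 0.023285 ≈ 0.0233


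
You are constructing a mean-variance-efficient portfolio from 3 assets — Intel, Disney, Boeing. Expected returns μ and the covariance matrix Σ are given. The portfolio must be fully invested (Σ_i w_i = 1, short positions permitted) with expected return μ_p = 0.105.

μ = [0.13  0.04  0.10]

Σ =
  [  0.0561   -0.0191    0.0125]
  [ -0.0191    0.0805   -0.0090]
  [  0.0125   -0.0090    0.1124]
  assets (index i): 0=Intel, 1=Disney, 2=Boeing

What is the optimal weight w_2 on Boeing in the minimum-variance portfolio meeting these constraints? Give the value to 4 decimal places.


u=Σ⁻¹μ = [2.5644  1.1835  0.6993]
v=Σ⁻¹𝟙 = [22.4058  18.6213  7.8961]
a=μᵀu=0.450643  b=𝟙ᵀu=4.447216  c=𝟙ᵀv=48.923204  D=ac−b²=2.269166
λ₁=(c·0.105−b)/D = (48.923204·0.105−4.447216)/2.269166 = 0.303953
λ₂=(a−b·0.105)/D = (0.450643−4.447216·0.105)/2.269166 = -0.007190
w* = 0.303953·u + -0.007190·v:
  w_0 = 0.303953·2.5644 + -0.007190·22.4058 = 0.6184  (Intel)
  w_1 = 0.303953·1.1835 + -0.007190·18.6213 = 0.2259  (Disney)
  w_2 = 0.303953·0.6993 + -0.007190·7.8961 = 0.1558  (Boeing)
Σw_i=1.0000  μᵀw=0.1050
σ²=wᵀΣw=λ₁·μ_p+λ₂ = 0.303953·0.105 + -0.007190 = 0.024725 ≈ 0.0247

0.1558


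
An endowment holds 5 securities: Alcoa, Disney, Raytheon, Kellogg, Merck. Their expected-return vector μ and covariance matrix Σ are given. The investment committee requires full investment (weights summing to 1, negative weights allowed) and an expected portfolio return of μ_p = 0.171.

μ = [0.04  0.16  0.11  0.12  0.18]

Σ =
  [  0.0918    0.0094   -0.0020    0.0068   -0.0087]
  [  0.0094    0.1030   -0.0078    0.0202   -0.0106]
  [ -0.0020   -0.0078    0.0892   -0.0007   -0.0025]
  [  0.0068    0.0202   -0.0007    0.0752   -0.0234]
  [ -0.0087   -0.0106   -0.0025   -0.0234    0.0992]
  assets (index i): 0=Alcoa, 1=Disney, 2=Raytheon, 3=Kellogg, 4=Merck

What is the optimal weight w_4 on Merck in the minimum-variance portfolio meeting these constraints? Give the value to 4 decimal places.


0.4485

x=Σ⁻¹μ = [0.4069  1.5025  1.4593  1.9491  2.5073]
y=Σ⁻¹𝟙 = [10.6923  8.3585  12.7429  15.1207  15.7994]
a=μᵀx=1.102413  b=𝟙ᵀx=7.825148  c=𝟙ᵀy=62.713772  D=ac−b²=7.903527
λ₁=(c·0.171−b)/D = (62.713772·0.171−7.825148)/7.903527 = 0.366787
λ₂=(a−b·0.171)/D = (1.102413−7.825148·0.171)/7.903527 = -0.029821
w* = 0.366787·x + -0.029821·y:
  w_0 = 0.366787·0.4069 + -0.029821·10.6923 = -0.1696  (Alcoa)
  w_1 = 0.366787·1.5025 + -0.029821·8.3585 = 0.3019  (Disney)
  w_2 = 0.366787·1.4593 + -0.029821·12.7429 = 0.1552  (Raytheon)
  w_3 = 0.366787·1.9491 + -0.029821·15.1207 = 0.2640  (Kellogg)
  w_4 = 0.366787·2.5073 + -0.029821·15.7994 = 0.4485  (Merck)
Σw_i=1.0000  μᵀw=0.1710
σ²=wᵀΣw=λ₁·μ_p+λ₂ = 0.366787·0.171 + -0.029821 = 0.032900 ≈ 0.0329


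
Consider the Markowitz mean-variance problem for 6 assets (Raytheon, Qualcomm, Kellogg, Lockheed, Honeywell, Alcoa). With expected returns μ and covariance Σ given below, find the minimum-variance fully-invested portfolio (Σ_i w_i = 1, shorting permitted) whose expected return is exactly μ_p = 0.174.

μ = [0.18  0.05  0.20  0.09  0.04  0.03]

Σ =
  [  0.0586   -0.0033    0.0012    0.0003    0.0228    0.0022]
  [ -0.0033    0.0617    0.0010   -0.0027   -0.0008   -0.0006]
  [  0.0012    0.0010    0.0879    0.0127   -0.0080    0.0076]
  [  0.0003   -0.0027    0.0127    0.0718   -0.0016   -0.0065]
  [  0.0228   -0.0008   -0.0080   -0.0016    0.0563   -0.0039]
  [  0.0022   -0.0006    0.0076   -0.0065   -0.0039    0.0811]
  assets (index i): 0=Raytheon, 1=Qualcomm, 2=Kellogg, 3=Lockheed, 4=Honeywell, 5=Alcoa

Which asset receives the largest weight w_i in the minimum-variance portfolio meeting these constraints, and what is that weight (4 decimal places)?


p=Σ⁻¹μ = [3.1627  0.9853  2.0528  0.9238  -0.2271  0.1622]
q=Σ⁻¹𝟙 = [10.9910  17.6169  9.2671  14.4640  16.2058  13.2328]
a=μᵀp=1.108025  b=𝟙ᵀp=7.059619  c=𝟙ᵀq=81.777567  D=ac−b²=40.773354
λ₁=(c·0.174−b)/D = (81.777567·0.174−7.059619)/40.773354 = 0.175842
λ₂=(a−b·0.174)/D = (1.108025−7.059619·0.174)/40.773354 = -0.002952
w* = 0.175842·p + -0.002952·q:
  w_0 = 0.175842·3.1627 + -0.002952·10.9910 = 0.5237  (Raytheon)
  w_1 = 0.175842·0.9853 + -0.002952·17.6169 = 0.1213  (Qualcomm)
  w_2 = 0.175842·2.0528 + -0.002952·9.2671 = 0.3336  (Kellogg)
  w_3 = 0.175842·0.9238 + -0.002952·14.4640 = 0.1198  (Lockheed)
  w_4 = 0.175842·-0.2271 + -0.002952·16.2058 = -0.0878  (Honeywell)
  w_5 = 0.175842·0.1622 + -0.002952·13.2328 = -0.0105  (Alcoa)
Σw_i=1.0000  μᵀw=0.1740
σ²=wᵀΣw=λ₁·μ_p+λ₂ = 0.175842·0.174 + -0.002952 = 0.027645 ≈ 0.0276

Raytheon (0.5237)


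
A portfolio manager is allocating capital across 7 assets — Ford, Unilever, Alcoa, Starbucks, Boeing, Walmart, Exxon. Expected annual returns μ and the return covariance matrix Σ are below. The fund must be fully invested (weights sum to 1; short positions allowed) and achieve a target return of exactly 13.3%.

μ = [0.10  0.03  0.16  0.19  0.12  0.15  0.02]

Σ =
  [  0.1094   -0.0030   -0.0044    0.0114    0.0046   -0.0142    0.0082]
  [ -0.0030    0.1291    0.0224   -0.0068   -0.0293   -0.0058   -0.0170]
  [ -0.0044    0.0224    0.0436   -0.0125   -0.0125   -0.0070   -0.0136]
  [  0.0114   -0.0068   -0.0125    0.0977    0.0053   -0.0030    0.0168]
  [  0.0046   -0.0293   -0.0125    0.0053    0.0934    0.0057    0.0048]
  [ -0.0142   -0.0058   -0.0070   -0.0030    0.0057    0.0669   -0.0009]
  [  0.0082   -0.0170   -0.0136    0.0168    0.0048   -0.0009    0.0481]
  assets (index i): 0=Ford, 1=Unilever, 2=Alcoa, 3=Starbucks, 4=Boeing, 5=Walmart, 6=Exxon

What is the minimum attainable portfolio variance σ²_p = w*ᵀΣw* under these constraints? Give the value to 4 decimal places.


0.0084

p=Σ⁻¹μ = [1.1570  0.0218  5.7003  2.3921  1.6285  3.0666  0.8973]
q=Σ⁻¹𝟙 = [9.9380  10.0544  38.3611  9.5237  15.1613  21.4689  29.0581]
a=μᵀp=2.156249  b=𝟙ᵀp=14.863561  c=𝟙ᵀq=133.565431  D=ac−b²=67.074944
λ₁=(c·0.133−b)/D = (133.565431·0.133−14.863561)/67.074944 = 0.043245
λ₂=(a−b·0.133)/D = (2.156249−14.863561·0.133)/67.074944 = 0.002675
w* = 0.043245·p + 0.002675·q:
  w_0 = 0.043245·1.1570 + 0.002675·9.9380 = 0.0766  (Ford)
  w_1 = 0.043245·0.0218 + 0.002675·10.0544 = 0.0278  (Unilever)
  w_2 = 0.043245·5.7003 + 0.002675·38.3611 = 0.3491  (Alcoa)
  w_3 = 0.043245·2.3921 + 0.002675·9.5237 = 0.1289  (Starbucks)
  w_4 = 0.043245·1.6285 + 0.002675·15.1613 = 0.1110  (Boeing)
  w_5 = 0.043245·3.0666 + 0.002675·21.4689 = 0.1900  (Walmart)
  w_6 = 0.043245·0.8973 + 0.002675·29.0581 = 0.1165  (Exxon)
Σw_i=1.0000  μᵀw=0.1330
σ²=wᵀΣw=λ₁·μ_p+λ₂ = 0.043245·0.133 + 0.002675 = 0.008426 ≈ 0.0084


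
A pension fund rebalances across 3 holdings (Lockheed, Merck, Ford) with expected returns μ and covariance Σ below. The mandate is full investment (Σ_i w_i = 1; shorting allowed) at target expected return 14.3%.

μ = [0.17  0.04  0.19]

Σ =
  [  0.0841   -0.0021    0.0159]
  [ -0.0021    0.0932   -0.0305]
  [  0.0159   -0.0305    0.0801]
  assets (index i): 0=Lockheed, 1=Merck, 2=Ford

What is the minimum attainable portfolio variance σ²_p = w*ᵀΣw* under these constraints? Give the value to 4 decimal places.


0.0256

x=Σ⁻¹μ = [1.5707  1.3009  2.5556]
y=Σ⁻¹𝟙 = [9.0967  16.4832  16.9551]
a=μᵀx=0.804622  b=𝟙ᵀx=5.427220  c=𝟙ᵀy=42.534897  D=ac−b²=4.769793
λ₁=(c·0.143−b)/D = (42.534897·0.143−5.427220)/4.769793 = 0.137379
λ₂=(a−b·0.143)/D = (0.804622−5.427220·0.143)/4.769793 = 0.005981
w* = 0.137379·x + 0.005981·y:
  w_0 = 0.137379·1.5707 + 0.005981·9.0967 = 0.2702  (Lockheed)
  w_1 = 0.137379·1.3009 + 0.005981·16.4832 = 0.2773  (Merck)
  w_2 = 0.137379·2.5556 + 0.005981·16.9551 = 0.4525  (Ford)
Σw_i=1.0000  μᵀw=0.1430
σ²=wᵀΣw=λ₁·μ_p+λ₂ = 0.137379·0.143 + 0.005981 = 0.025626 ≈ 0.0256


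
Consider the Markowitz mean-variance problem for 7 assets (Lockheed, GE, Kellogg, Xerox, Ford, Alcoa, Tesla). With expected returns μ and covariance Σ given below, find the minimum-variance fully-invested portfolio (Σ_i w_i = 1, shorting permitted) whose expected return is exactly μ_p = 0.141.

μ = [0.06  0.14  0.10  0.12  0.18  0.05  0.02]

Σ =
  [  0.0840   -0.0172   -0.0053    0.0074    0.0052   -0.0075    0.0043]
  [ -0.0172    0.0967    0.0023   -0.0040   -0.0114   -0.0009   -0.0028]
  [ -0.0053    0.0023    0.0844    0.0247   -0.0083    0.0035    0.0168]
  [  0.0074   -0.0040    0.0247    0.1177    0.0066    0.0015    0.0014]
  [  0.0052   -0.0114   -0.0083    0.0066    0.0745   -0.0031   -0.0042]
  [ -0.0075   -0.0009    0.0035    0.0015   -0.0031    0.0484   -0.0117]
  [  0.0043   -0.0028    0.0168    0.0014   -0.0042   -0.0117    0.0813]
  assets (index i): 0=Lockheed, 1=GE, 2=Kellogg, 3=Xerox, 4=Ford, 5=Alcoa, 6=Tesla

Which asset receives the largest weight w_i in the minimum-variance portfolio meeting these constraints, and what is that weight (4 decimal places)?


x=Σ⁻¹μ = [1.0767  1.9894  1.1719  0.5945  2.8012  1.3980  0.3511]
y=Σ⁻¹𝟙 = [15.8918  15.8831  8.6092  4.7348  17.2673  27.3764  14.9779]
a=μᵀx=1.112785  b=𝟙ᵀx=9.382733  c=𝟙ᵀy=104.740516  D=ac−b²=28.518015
λ₁=(c·0.141−b)/D = (104.740516·0.141−9.382733)/28.518015 = 0.188852
λ₂=(a−b·0.141)/D = (1.112785−9.382733·0.141)/28.518015 = -0.007370
w* = 0.188852·x + -0.007370·y:
  w_0 = 0.188852·1.0767 + -0.007370·15.8918 = 0.0862  (Lockheed)
  w_1 = 0.188852·1.9894 + -0.007370·15.8831 = 0.2586  (GE)
  w_2 = 0.188852·1.1719 + -0.007370·8.6092 = 0.1579  (Kellogg)
  w_3 = 0.188852·0.5945 + -0.007370·4.7348 = 0.0774  (Xerox)
  w_4 = 0.188852·2.8012 + -0.007370·17.2673 = 0.4018  (Ford)
  w_5 = 0.188852·1.3980 + -0.007370·27.3764 = 0.0622  (Alcoa)
  w_6 = 0.188852·0.3511 + -0.007370·14.9779 = -0.0441  (Tesla)
Σw_i=1.0000  μᵀw=0.1410
σ²=wᵀΣw=λ₁·μ_p+λ₂ = 0.188852·0.141 + -0.007370 = 0.019258 ≈ 0.0193

Ford (0.4018)


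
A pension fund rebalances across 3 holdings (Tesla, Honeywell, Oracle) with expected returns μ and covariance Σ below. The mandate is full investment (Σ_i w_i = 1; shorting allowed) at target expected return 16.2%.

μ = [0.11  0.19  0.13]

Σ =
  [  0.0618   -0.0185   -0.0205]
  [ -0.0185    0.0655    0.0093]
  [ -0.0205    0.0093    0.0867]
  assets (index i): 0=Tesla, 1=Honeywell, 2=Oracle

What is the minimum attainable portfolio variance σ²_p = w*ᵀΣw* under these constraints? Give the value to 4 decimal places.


0.0247

g=Σ⁻¹μ = [3.5060  3.6155  1.9406]
h=Σ⁻¹𝟙 = [27.6731  20.8338  15.8425]
a=μᵀg=1.324868  b=𝟙ᵀg=9.061995  c=𝟙ᵀh=64.349430  D=ac−b²=3.134747
λ₁=(c·0.162−b)/D = (64.349430·0.162−9.061995)/3.134747 = 0.434680
λ₂=(a−b·0.162)/D = (1.324868−9.061995·0.162)/3.134747 = -0.045674
w* = 0.434680·g + -0.045674·h:
  w_0 = 0.434680·3.5060 + -0.045674·27.6731 = 0.2600  (Tesla)
  w_1 = 0.434680·3.6155 + -0.045674·20.8338 = 0.6200  (Honeywell)
  w_2 = 0.434680·1.9406 + -0.045674·15.8425 = 0.1199  (Oracle)
Σw_i=1.0000  μᵀw=0.1620
σ²=wᵀΣw=λ₁·μ_p+λ₂ = 0.434680·0.162 + -0.045674 = 0.024745 ≈ 0.0247


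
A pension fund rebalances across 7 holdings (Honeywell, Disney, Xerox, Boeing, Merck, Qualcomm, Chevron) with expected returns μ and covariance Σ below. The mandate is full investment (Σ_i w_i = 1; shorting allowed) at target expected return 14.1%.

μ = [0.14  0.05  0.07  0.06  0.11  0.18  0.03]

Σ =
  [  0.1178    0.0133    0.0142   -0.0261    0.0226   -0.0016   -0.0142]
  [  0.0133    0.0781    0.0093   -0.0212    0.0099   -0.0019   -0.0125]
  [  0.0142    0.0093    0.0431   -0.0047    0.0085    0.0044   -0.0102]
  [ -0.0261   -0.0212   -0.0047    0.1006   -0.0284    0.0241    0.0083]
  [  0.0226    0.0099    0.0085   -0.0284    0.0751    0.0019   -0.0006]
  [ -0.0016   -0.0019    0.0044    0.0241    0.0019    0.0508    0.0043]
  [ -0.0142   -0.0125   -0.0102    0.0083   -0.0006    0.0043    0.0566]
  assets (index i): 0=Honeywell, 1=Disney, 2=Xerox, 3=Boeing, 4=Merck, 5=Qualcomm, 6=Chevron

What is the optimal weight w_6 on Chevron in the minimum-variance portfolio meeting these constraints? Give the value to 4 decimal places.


p=Σ⁻¹μ = [1.0624  0.5591  0.8515  0.5153  1.0957  3.1734  0.7684]
q=Σ⁻¹𝟙 = [8.3387  15.6704  21.2105  15.7833  12.2816  8.7013  24.1977]
a=μᵀp=0.982006  b=𝟙ᵀp=8.025823  c=𝟙ᵀq=106.183570  D=ac−b²=39.859100
λ₁=(c·0.141−b)/D = (106.183570·0.141−8.025823)/39.859100 = 0.174265
λ₂=(a−b·0.141)/D = (0.982006−8.025823·0.141)/39.859100 = -0.003754
w* = 0.174265·p + -0.003754·q:
  w_0 = 0.174265·1.0624 + -0.003754·8.3387 = 0.1538  (Honeywell)
  w_1 = 0.174265·0.5591 + -0.003754·15.6704 = 0.0386  (Disney)
  w_2 = 0.174265·0.8515 + -0.003754·21.2105 = 0.0688  (Xerox)
  w_3 = 0.174265·0.5153 + -0.003754·15.7833 = 0.0306  (Boeing)
  w_4 = 0.174265·1.0957 + -0.003754·12.2816 = 0.1448  (Merck)
  w_5 = 0.174265·3.1734 + -0.003754·8.7013 = 0.5204  (Qualcomm)
  w_6 = 0.174265·0.7684 + -0.003754·24.1977 = 0.0431  (Chevron)
Σw_i=1.0000  μᵀw=0.1410
σ²=wᵀΣw=λ₁·μ_p+λ₂ = 0.174265·0.141 + -0.003754 = 0.020817 ≈ 0.0208

0.0431


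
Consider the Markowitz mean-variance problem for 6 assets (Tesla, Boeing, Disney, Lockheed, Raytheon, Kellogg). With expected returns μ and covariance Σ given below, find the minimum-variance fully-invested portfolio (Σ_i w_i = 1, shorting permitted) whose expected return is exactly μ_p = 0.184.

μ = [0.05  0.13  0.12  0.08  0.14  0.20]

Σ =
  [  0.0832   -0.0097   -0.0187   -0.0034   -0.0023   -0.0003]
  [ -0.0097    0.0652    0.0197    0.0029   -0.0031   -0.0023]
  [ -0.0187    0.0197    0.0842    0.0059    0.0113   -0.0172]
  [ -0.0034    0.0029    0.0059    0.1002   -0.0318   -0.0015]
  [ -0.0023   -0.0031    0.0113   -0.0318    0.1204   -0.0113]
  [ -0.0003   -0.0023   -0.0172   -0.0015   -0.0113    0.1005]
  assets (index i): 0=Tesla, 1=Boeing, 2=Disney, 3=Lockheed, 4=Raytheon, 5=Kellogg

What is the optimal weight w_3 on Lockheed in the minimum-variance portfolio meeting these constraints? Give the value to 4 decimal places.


u=Σ⁻¹μ = [1.2532  1.8474  1.4684  1.2668  1.6651  2.4935]
v=Σ⁻¹𝟙 = [17.5110  14.6479  12.5508  13.6780  12.7778  14.1266]
a=μᵀu=1.312183  b=𝟙ᵀu=9.994332  c=𝟙ᵀv=85.292156  D=ac−b²=12.032290
λ₁=(c·0.184−b)/D = (85.292156·0.184−9.994332)/12.032290 = 0.473677
λ₂=(a−b·0.184)/D = (1.312183−9.994332·0.184)/12.032290 = -0.043780
w* = 0.473677·u + -0.043780·v:
  w_0 = 0.473677·1.2532 + -0.043780·17.5110 = -0.1730  (Tesla)
  w_1 = 0.473677·1.8474 + -0.043780·14.6479 = 0.2338  (Boeing)
  w_2 = 0.473677·1.4684 + -0.043780·12.5508 = 0.1461  (Disney)
  w_3 = 0.473677·1.2668 + -0.043780·13.6780 = 0.0012  (Lockheed)
  w_4 = 0.473677·1.6651 + -0.043780·12.7778 = 0.2293  (Raytheon)
  w_5 = 0.473677·2.4935 + -0.043780·14.1266 = 0.5627  (Kellogg)
Σw_i=1.0000  μᵀw=0.1840
σ²=wᵀΣw=λ₁·μ_p+λ₂ = 0.473677·0.184 + -0.043780 = 0.043377 ≈ 0.0434

0.0012


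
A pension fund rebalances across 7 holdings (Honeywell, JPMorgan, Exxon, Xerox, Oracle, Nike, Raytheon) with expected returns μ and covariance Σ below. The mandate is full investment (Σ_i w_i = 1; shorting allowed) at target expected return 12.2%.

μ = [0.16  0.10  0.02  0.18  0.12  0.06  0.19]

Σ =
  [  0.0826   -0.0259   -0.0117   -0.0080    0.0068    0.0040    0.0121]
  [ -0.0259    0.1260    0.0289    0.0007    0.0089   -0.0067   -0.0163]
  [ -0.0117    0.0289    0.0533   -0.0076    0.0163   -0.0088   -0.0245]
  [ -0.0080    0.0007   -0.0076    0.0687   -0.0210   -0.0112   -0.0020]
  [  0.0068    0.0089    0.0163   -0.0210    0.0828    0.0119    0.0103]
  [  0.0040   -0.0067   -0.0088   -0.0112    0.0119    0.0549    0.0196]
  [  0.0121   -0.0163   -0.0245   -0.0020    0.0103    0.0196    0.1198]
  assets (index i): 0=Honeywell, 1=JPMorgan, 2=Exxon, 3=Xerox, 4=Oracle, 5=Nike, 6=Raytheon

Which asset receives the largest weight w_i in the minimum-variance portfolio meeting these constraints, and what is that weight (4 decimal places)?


p=Σ⁻¹μ = [2.4343  1.1377  1.2523  3.7122  1.4692  1.1595  1.4970]
q=Σ⁻¹𝟙 = [17.8100  6.8415  28.8730  25.6640  6.2325  22.8604  9.5365]
a=μᵀp=1.726802  b=𝟙ᵀp=12.662190  c=𝟙ᵀq=117.817877  D=ac−b²=43.117056
λ₁=(c·0.122−b)/D = (117.817877·0.122−12.662190)/43.117056 = 0.039696
λ₂=(a−b·0.122)/D = (1.726802−12.662190·0.122)/43.117056 = 0.004221
w* = 0.039696·p + 0.004221·q:
  w_0 = 0.039696·2.4343 + 0.004221·17.8100 = 0.1718  (Honeywell)
  w_1 = 0.039696·1.1377 + 0.004221·6.8415 = 0.0740  (JPMorgan)
  w_2 = 0.039696·1.2523 + 0.004221·28.8730 = 0.1716  (Exxon)
  w_3 = 0.039696·3.7122 + 0.004221·25.6640 = 0.2557  (Xerox)
  w_4 = 0.039696·1.4692 + 0.004221·6.2325 = 0.0846  (Oracle)
  w_5 = 0.039696·1.1595 + 0.004221·22.8604 = 0.1425  (Nike)
  w_6 = 0.039696·1.4970 + 0.004221·9.5365 = 0.0997  (Raytheon)
Σw_i=1.0000  μᵀw=0.1220
σ²=wᵀΣw=λ₁·μ_p+λ₂ = 0.039696·0.122 + 0.004221 = 0.009064 ≈ 0.0091

Xerox (0.2557)


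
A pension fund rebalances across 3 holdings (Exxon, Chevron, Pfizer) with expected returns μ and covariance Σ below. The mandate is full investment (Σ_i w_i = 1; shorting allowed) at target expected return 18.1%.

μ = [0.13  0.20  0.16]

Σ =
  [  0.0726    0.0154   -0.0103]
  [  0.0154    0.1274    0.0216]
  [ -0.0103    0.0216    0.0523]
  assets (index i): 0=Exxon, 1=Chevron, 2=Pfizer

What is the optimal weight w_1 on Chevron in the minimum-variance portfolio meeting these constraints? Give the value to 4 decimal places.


0.5305

p=Σ⁻¹μ = [2.0694  0.7870  3.1418]
q=Σ⁻¹𝟙 = [16.3356  2.2446  21.4106]
a=μᵀp=0.929117  b=𝟙ᵀp=5.998237  c=𝟙ᵀq=39.990743  D=ac−b²=1.177224
λ₁=(c·0.181−b)/D = (39.990743·0.181−5.998237)/1.177224 = 1.053400
λ₂=(a−b·0.181)/D = (0.929117−5.998237·0.181)/1.177224 = -0.132994
w* = 1.053400·p + -0.132994·q:
  w_0 = 1.053400·2.0694 + -0.132994·16.3356 = 0.0074  (Exxon)
  w_1 = 1.053400·0.7870 + -0.132994·2.2446 = 0.5305  (Chevron)
  w_2 = 1.053400·3.1418 + -0.132994·21.4106 = 0.4621  (Pfizer)
Σw_i=1.0000  μᵀw=0.1810
σ²=wᵀΣw=λ₁·μ_p+λ₂ = 1.053400·0.181 + -0.132994 = 0.057671 ≈ 0.0577


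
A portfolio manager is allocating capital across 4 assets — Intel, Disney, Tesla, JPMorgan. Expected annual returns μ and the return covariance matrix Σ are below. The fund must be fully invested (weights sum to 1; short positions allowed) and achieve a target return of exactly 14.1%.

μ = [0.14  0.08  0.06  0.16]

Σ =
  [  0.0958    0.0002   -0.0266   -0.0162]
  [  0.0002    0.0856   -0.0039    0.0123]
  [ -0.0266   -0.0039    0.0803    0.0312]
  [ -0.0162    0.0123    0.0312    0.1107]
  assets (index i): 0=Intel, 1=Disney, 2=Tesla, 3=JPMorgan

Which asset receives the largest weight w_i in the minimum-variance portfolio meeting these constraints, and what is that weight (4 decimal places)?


Intel (0.4505)

g=Σ⁻¹μ = [1.9416  0.7701  0.8861  1.3942]
h=Σ⁻¹𝟙 = [15.8214  11.5861  16.1121  5.5203]
a=μᵀg=0.609657  b=𝟙ᵀg=4.991871  c=𝟙ᵀh=49.040006  D=ac−b²=4.978790
λ₁=(c·0.141−b)/D = (49.040006·0.141−4.991871)/4.978790 = 0.386192
λ₂=(a−b·0.141)/D = (0.609657−4.991871·0.141)/4.978790 = -0.018920
w* = 0.386192·g + -0.018920·h:
  w_0 = 0.386192·1.9416 + -0.018920·15.8214 = 0.4505  (Intel)
  w_1 = 0.386192·0.7701 + -0.018920·11.5861 = 0.0782  (Disney)
  w_2 = 0.386192·0.8861 + -0.018920·16.1121 = 0.0374  (Tesla)
  w_3 = 0.386192·1.3942 + -0.018920·5.5203 = 0.4340  (JPMorgan)
Σw_i=1.0000  μᵀw=0.1410
σ²=wᵀΣw=λ₁·μ_p+λ₂ = 0.386192·0.141 + -0.018920 = 0.035533 ≈ 0.0355


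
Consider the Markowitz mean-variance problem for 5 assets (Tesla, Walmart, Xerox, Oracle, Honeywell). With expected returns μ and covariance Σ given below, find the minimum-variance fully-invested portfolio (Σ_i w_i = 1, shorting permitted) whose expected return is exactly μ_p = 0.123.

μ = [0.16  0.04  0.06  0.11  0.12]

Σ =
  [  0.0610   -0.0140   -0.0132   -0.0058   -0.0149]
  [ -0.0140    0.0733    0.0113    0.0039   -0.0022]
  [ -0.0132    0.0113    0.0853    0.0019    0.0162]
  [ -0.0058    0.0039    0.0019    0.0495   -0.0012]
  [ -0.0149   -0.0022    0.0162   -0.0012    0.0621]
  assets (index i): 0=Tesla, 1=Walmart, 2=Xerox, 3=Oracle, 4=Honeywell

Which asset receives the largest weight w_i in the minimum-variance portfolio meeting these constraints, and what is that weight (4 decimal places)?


Tesla (0.3694)

p=Σ⁻¹μ = [3.9523  1.1575  0.5663  2.6409  2.8250]
q=Σ⁻¹𝟙 = [29.8944  17.3633  9.3934  22.5065  21.8754]
a=μᵀp=1.342140  b=𝟙ᵀp=11.142007  c=𝟙ᵀq=101.033003  D=ac−b²=11.456175
λ₁=(c·0.123−b)/D = (101.033003·0.123−11.142007)/11.456175 = 0.112171
λ₂=(a−b·0.123)/D = (1.342140−11.142007·0.123)/11.456175 = -0.002473
w* = 0.112171·p + -0.002473·q:
  w_0 = 0.112171·3.9523 + -0.002473·29.8944 = 0.3694  (Tesla)
  w_1 = 0.112171·1.1575 + -0.002473·17.3633 = 0.0869  (Walmart)
  w_2 = 0.112171·0.5663 + -0.002473·9.3934 = 0.0403  (Xerox)
  w_3 = 0.112171·2.6409 + -0.002473·22.5065 = 0.2406  (Oracle)
  w_4 = 0.112171·2.8250 + -0.002473·21.8754 = 0.2628  (Honeywell)
Σw_i=1.0000  μᵀw=0.1230
σ²=wᵀΣw=λ₁·μ_p+λ₂ = 0.112171·0.123 + -0.002473 = 0.011324 ≈ 0.0113


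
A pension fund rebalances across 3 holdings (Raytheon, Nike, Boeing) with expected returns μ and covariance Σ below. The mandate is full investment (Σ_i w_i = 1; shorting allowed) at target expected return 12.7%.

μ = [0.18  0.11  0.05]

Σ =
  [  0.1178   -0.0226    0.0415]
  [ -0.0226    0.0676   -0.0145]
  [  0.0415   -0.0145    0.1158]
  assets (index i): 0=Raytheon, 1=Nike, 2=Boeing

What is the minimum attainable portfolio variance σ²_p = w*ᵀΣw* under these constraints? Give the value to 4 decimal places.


0.0283

u=Σ⁻¹μ = [1.9613  2.2862  0.0152]
v=Σ⁻¹𝟙 = [9.5532  19.6320  7.6702]
a=μᵀu=0.605265  b=𝟙ᵀu=4.262605  c=𝟙ᵀv=36.855347  D=ac−b²=4.137465
λ₁=(c·0.127−b)/D = (36.855347·0.127−4.262605)/4.137465 = 0.101034
λ₂=(a−b·0.127)/D = (0.605265−4.262605·0.127)/4.137465 = 0.015448
w* = 0.101034·u + 0.015448·v:
  w_0 = 0.101034·1.9613 + 0.015448·9.5532 = 0.3457  (Raytheon)
  w_1 = 0.101034·2.2862 + 0.015448·19.6320 = 0.5342  (Nike)
  w_2 = 0.101034·0.0152 + 0.015448·7.6702 = 0.1200  (Boeing)
Σw_i=1.0000  μᵀw=0.1270
σ²=wᵀΣw=λ₁·μ_p+λ₂ = 0.101034·0.127 + 0.015448 = 0.028279 ≈ 0.0283


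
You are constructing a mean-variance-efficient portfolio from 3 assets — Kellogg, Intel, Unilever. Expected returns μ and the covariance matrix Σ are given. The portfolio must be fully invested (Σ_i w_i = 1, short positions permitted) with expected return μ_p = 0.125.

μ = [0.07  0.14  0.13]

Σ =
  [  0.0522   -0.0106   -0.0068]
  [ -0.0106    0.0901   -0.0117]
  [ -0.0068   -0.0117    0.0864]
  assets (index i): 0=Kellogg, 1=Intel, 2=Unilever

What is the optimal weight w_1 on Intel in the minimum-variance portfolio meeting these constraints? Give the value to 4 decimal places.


g=Σ⁻¹μ = [2.0083  2.0419  1.9392]
h=Σ⁻¹𝟙 = [24.4489  16.0095  15.6662]
a=μᵀg=0.678540  b=𝟙ᵀg=5.989357  c=𝟙ᵀh=56.124571  D=ac−b²=2.210390
λ₁=(c·0.125−b)/D = (56.124571·0.125−5.989357)/2.210390 = 0.464268
λ₂=(a−b·0.125)/D = (0.678540−5.989357·0.125)/2.210390 = -0.031727
w* = 0.464268·g + -0.031727·h:
  w_0 = 0.464268·2.0083 + -0.031727·24.4489 = 0.1567  (Kellogg)
  w_1 = 0.464268·2.0419 + -0.031727·16.0095 = 0.4401  (Intel)
  w_2 = 0.464268·1.9392 + -0.031727·15.6662 = 0.4033  (Unilever)
Σw_i=1.0000  μᵀw=0.1250
σ²=wᵀΣw=λ₁·μ_p+λ₂ = 0.464268·0.125 + -0.031727 = 0.026306 ≈ 0.0263

0.4401


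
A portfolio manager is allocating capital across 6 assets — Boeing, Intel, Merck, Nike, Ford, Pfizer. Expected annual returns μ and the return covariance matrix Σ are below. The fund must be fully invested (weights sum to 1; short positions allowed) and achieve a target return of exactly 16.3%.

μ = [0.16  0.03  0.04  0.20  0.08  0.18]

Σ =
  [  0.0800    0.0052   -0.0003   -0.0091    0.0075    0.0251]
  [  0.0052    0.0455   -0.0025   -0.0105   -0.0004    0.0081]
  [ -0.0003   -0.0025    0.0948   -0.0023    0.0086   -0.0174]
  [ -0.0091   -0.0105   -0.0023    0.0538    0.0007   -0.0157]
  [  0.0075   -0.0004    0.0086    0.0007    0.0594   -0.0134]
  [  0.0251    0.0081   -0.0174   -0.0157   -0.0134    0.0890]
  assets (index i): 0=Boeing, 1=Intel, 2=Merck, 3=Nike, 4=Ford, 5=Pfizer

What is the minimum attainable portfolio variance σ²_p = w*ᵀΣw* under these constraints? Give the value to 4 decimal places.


0.0140

u=Σ⁻¹μ = [1.4635  1.2214  0.9523  5.0452  1.6084  2.8169]
v=Σ⁻¹𝟙 = [7.1492  25.9408  13.6011  30.3282  17.7369  17.5384]
a=μᵀu=1.953646  b=𝟙ᵀu=13.107643  c=𝟙ᵀv=112.294600  D=ac−b²=47.573614
λ₁=(c·0.163−b)/D = (112.294600·0.163−13.107643)/47.573614 = 0.109228
λ₂=(a−b·0.163)/D = (1.953646−13.107643·0.163)/47.573614 = -0.003845
w* = 0.109228·u + -0.003845·v:
  w_0 = 0.109228·1.4635 + -0.003845·7.1492 = 0.1324  (Boeing)
  w_1 = 0.109228·1.2214 + -0.003845·25.9408 = 0.0337  (Intel)
  w_2 = 0.109228·0.9523 + -0.003845·13.6011 = 0.0517  (Merck)
  w_3 = 0.109228·5.0452 + -0.003845·30.3282 = 0.4345  (Nike)
  w_4 = 0.109228·1.6084 + -0.003845·17.7369 = 0.1075  (Ford)
  w_5 = 0.109228·2.8169 + -0.003845·17.5384 = 0.2403  (Pfizer)
Σw_i=1.0000  μᵀw=0.1630
σ²=wᵀΣw=λ₁·μ_p+λ₂ = 0.109228·0.163 + -0.003845 = 0.013960 ≈ 0.0140


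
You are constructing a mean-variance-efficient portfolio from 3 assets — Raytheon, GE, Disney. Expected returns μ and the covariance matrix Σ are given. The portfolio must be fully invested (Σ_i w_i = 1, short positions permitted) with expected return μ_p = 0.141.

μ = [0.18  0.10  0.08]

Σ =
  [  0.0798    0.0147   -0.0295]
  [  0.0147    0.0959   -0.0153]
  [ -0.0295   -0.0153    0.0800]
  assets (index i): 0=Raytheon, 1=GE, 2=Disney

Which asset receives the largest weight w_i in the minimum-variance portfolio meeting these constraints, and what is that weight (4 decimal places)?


Raytheon (0.5912)

u=Σ⁻¹μ = [2.9140  0.9562  2.2574]
v=Σ⁻¹𝟙 = [18.4113  11.0190  21.3965]
a=μᵀu=0.800737  b=𝟙ᵀu=6.127649  c=𝟙ᵀv=50.826788  D=ac−b²=3.150785
λ₁=(c·0.141−b)/D = (50.826788·0.141−6.127649)/3.150785 = 0.329736
λ₂=(a−b·0.141)/D = (0.800737−6.127649·0.141)/3.150785 = -0.020078
w* = 0.329736·u + -0.020078·v:
  w_0 = 0.329736·2.9140 + -0.020078·18.4113 = 0.5912  (Raytheon)
  w_1 = 0.329736·0.9562 + -0.020078·11.0190 = 0.0941  (GE)
  w_2 = 0.329736·2.2574 + -0.020078·21.3965 = 0.3147  (Disney)
Σw_i=1.0000  μᵀw=0.1410
σ²=wᵀΣw=λ₁·μ_p+λ₂ = 0.329736·0.141 + -0.020078 = 0.026415 ≈ 0.0264


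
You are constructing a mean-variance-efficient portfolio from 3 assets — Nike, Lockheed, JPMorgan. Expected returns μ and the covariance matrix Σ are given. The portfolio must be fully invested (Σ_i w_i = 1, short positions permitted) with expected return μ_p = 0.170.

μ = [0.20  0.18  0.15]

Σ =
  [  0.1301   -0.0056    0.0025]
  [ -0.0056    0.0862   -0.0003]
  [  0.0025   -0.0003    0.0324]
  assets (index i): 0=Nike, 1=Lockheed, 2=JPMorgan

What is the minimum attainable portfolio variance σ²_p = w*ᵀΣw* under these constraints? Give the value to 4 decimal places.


0.0212

p=Σ⁻¹μ = [1.5451  2.2043  4.5308]
q=Σ⁻¹𝟙 = [7.6277  12.2022  30.3886]
a=μᵀp=1.385419  b=𝟙ᵀp=8.280229  c=𝟙ᵀq=50.218526  D=ac−b²=1.011483
λ₁=(c·0.170−b)/D = (50.218526·0.170−8.280229)/1.011483 = 0.254003
λ₂=(a−b·0.170)/D = (1.385419−8.280229·0.170)/1.011483 = -0.021968
w* = 0.254003·p + -0.021968·q:
  w_0 = 0.254003·1.5451 + -0.021968·7.6277 = 0.2249  (Nike)
  w_1 = 0.254003·2.2043 + -0.021968·12.2022 = 0.2918  (Lockheed)
  w_2 = 0.254003·4.5308 + -0.021968·30.3886 = 0.4833  (JPMorgan)
Σw_i=1.0000  μᵀw=0.1700
σ²=wᵀΣw=λ₁·μ_p+λ₂ = 0.254003·0.170 + -0.021968 = 0.021212 ≈ 0.0212


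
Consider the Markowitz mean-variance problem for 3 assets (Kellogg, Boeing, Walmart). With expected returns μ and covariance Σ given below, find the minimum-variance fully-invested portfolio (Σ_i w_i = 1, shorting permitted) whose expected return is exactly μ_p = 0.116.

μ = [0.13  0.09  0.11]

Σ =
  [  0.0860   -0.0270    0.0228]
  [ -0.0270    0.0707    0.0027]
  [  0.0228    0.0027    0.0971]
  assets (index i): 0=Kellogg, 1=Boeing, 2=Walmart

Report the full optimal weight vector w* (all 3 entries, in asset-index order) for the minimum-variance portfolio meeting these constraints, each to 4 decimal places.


0.5932  0.2932  0.1137

u=Σ⁻¹μ = [1.9788  2.0053  0.6124]
v=Σ⁻¹𝟙 = [16.4045  20.1843  5.8855]
a=μᵀu=0.505094  b=𝟙ᵀu=4.596576  c=𝟙ᵀv=42.474295  D=ac−b²=0.324996
λ₁=(c·0.116−b)/D = (42.474295·0.116−4.596576)/0.324996 = 1.016756
λ₂=(a−b·0.116)/D = (0.505094−4.596576·0.116)/0.324996 = -0.086490
w* = 1.016756·u + -0.086490·v:
  w_0 = 1.016756·1.9788 + -0.086490·16.4045 = 0.5932  (Kellogg)
  w_1 = 1.016756·2.0053 + -0.086490·20.1843 = 0.2932  (Boeing)
  w_2 = 1.016756·0.6124 + -0.086490·5.8855 = 0.1137  (Walmart)
Σw_i=1.0000  μᵀw=0.1160
σ²=wᵀΣw=λ₁·μ_p+λ₂ = 1.016756·0.116 + -0.086490 = 0.031454 ≈ 0.0315


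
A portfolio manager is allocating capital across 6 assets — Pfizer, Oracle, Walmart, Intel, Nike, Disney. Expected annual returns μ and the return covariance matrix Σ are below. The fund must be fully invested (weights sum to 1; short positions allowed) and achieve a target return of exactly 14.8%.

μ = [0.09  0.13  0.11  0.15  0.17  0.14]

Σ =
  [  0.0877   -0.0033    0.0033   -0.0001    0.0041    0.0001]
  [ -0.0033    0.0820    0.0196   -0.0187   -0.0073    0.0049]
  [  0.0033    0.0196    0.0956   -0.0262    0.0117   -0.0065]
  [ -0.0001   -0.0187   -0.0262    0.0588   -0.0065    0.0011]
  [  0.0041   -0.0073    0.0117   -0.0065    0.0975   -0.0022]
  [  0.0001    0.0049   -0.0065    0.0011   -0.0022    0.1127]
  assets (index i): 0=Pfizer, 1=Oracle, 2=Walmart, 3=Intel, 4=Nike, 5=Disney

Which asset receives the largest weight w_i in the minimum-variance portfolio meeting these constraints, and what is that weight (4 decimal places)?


u=Σ⁻¹μ = [0.9613  2.2950  1.6416  4.2105  1.9865  1.2340]
v=Σ⁻¹𝟙 = [10.9827  16.5432  14.0045  29.6349  11.5289  8.8876]
a=μᵀu=1.707491  b=𝟙ᵀu=12.328960  c=𝟙ᵀv=91.581764  D=ac−b²=4.371736
λ₁=(c·0.148−b)/D = (91.581764·0.148−12.328960)/4.371736 = 0.280241
λ₂=(a−b·0.148)/D = (1.707491−12.328960·0.148)/4.371736 = -0.026808
w* = 0.280241·u + -0.026808·v:
  w_0 = 0.280241·0.9613 + -0.026808·10.9827 = -0.0250  (Pfizer)
  w_1 = 0.280241·2.2950 + -0.026808·16.5432 = 0.1997  (Oracle)
  w_2 = 0.280241·1.6416 + -0.026808·14.0045 = 0.0846  (Walmart)
  w_3 = 0.280241·4.2105 + -0.026808·29.6349 = 0.3855  (Intel)
  w_4 = 0.280241·1.9865 + -0.026808·11.5289 = 0.2477  (Nike)
  w_5 = 0.280241·1.2340 + -0.026808·8.8876 = 0.1076  (Disney)
Σw_i=1.0000  μᵀw=0.1480
σ²=wᵀΣw=λ₁·μ_p+λ₂ = 0.280241·0.148 + -0.026808 = 0.014668 ≈ 0.0147

Intel (0.3855)


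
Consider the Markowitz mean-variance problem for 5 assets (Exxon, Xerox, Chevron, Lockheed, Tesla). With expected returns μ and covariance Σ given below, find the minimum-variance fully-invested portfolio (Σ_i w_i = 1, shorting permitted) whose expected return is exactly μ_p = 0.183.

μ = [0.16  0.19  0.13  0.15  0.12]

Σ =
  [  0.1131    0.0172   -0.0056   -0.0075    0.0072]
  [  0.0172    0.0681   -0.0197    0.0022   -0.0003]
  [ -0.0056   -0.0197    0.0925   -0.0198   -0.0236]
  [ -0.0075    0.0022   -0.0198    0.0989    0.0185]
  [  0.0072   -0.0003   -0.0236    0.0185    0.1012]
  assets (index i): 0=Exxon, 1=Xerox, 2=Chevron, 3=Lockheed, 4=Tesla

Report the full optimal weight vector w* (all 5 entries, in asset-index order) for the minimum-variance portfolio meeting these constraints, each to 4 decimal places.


x=Σ⁻¹μ = [1.0849  3.3152  2.9458  1.8402  1.4690]
y=Σ⁻¹𝟙 = [7.0847  18.5969  20.8846  12.1562  12.0806]
a=μᵀx=1.638731  b=𝟙ᵀx=10.655069  c=𝟙ᵀy=70.803040  D=ac−b²=2.496643
λ₁=(c·0.183−b)/D = (70.803040·0.183−10.655069)/2.496643 = 0.921993
λ₂=(a−b·0.183)/D = (1.638731−10.655069·0.183)/2.496643 = -0.124626
w* = 0.921993·x + -0.124626·y:
  w_0 = 0.921993·1.0849 + -0.124626·7.0847 = 0.1173  (Exxon)
  w_1 = 0.921993·3.3152 + -0.124626·18.5969 = 0.7389  (Xerox)
  w_2 = 0.921993·2.9458 + -0.124626·20.8846 = 0.1133  (Chevron)
  w_3 = 0.921993·1.8402 + -0.124626·12.1562 = 0.1817  (Lockheed)
  w_4 = 0.921993·1.4690 + -0.124626·12.0806 = -0.1512  (Tesla)
Σw_i=1.0000  μᵀw=0.1830
σ²=wᵀΣw=λ₁·μ_p+λ₂ = 0.921993·0.183 + -0.124626 = 0.044099 ≈ 0.0441

0.1173  0.7389  0.1133  0.1817  -0.1512


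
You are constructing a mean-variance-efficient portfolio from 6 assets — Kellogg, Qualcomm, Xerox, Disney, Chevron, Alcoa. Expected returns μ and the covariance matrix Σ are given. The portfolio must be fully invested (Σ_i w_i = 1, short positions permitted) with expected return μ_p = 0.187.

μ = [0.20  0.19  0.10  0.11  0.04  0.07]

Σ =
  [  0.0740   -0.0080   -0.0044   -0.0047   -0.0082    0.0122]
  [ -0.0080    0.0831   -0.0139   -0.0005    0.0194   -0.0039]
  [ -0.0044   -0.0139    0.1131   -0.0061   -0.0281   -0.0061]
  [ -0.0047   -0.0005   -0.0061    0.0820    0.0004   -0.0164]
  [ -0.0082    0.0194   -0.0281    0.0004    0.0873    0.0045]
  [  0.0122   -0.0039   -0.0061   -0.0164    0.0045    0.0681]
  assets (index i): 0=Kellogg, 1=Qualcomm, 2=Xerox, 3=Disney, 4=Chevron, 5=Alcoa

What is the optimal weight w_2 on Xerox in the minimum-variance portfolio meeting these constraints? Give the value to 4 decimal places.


0.1105

p=Σ⁻¹μ = [3.0915  2.7914  1.6618  1.8965  0.5926  1.2003]
q=Σ⁻¹𝟙 = [15.8325  13.9482  16.6075  17.8528  14.2043  17.4951]
a=μᵀp=1.631178  b=𝟙ᵀp=11.234036  c=𝟙ᵀq=95.940290  D=ac−b²=30.292141
λ₁=(c·0.187−b)/D = (95.940290·0.187−11.234036)/30.292141 = 0.221404
λ₂=(a−b·0.187)/D = (1.631178−11.234036·0.187)/30.292141 = -0.015502
w* = 0.221404·p + -0.015502·q:
  w_0 = 0.221404·3.0915 + -0.015502·15.8325 = 0.4390  (Kellogg)
  w_1 = 0.221404·2.7914 + -0.015502·13.9482 = 0.4018  (Qualcomm)
  w_2 = 0.221404·1.6618 + -0.015502·16.6075 = 0.1105  (Xerox)
  w_3 = 0.221404·1.8965 + -0.015502·17.8528 = 0.1431  (Disney)
  w_4 = 0.221404·0.5926 + -0.015502·14.2043 = -0.0890  (Chevron)
  w_5 = 0.221404·1.2003 + -0.015502·17.4951 = -0.0055  (Alcoa)
Σw_i=1.0000  μᵀw=0.1870
σ²=wᵀΣw=λ₁·μ_p+λ₂ = 0.221404·0.187 + -0.015502 = 0.025901 ≈ 0.0259


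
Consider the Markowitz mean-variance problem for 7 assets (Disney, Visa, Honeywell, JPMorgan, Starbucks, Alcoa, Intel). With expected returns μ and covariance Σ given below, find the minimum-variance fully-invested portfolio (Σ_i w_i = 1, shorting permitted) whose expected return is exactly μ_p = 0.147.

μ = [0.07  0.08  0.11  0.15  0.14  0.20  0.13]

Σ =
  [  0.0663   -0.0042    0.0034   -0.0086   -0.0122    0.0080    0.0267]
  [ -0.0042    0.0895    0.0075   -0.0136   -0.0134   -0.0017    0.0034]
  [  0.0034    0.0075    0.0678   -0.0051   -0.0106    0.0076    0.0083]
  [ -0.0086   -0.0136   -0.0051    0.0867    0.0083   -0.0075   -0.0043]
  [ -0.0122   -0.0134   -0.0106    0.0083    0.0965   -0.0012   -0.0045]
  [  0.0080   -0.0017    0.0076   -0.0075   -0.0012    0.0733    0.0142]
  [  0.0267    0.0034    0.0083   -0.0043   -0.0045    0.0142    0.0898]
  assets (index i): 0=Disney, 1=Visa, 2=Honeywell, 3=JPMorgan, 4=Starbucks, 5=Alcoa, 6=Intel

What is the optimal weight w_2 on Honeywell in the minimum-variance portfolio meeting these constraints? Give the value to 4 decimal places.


0.1168

p=Σ⁻¹μ = [1.0959  1.4577  1.4803  2.2409  1.8275  2.6097  0.7160]
q=Σ⁻¹𝟙 = [17.3151  15.6454  13.9583  16.2860  15.1800  11.8527  3.7714]
a=μᵀp=1.563165  b=𝟙ᵀp=11.428010  c=𝟙ᵀq=94.008817  D=ac−b²=16.351893
λ₁=(c·0.147−b)/D = (94.008817·0.147−11.428010)/16.351893 = 0.146239
λ₂=(a−b·0.147)/D = (1.563165−11.428010·0.147)/16.351893 = -0.007140
w* = 0.146239·p + -0.007140·q:
  w_0 = 0.146239·1.0959 + -0.007140·17.3151 = 0.0366  (Disney)
  w_1 = 0.146239·1.4577 + -0.007140·15.6454 = 0.1015  (Visa)
  w_2 = 0.146239·1.4803 + -0.007140·13.9583 = 0.1168  (Honeywell)
  w_3 = 0.146239·2.2409 + -0.007140·16.2860 = 0.2114  (JPMorgan)
  w_4 = 0.146239·1.8275 + -0.007140·15.1800 = 0.1589  (Starbucks)
  w_5 = 0.146239·2.6097 + -0.007140·11.8527 = 0.2970  (Alcoa)
  w_6 = 0.146239·0.7160 + -0.007140·3.7714 = 0.0778  (Intel)
Σw_i=1.0000  μᵀw=0.1470
σ²=wᵀΣw=λ₁·μ_p+λ₂ = 0.146239·0.147 + -0.007140 = 0.014357 ≈ 0.0144
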